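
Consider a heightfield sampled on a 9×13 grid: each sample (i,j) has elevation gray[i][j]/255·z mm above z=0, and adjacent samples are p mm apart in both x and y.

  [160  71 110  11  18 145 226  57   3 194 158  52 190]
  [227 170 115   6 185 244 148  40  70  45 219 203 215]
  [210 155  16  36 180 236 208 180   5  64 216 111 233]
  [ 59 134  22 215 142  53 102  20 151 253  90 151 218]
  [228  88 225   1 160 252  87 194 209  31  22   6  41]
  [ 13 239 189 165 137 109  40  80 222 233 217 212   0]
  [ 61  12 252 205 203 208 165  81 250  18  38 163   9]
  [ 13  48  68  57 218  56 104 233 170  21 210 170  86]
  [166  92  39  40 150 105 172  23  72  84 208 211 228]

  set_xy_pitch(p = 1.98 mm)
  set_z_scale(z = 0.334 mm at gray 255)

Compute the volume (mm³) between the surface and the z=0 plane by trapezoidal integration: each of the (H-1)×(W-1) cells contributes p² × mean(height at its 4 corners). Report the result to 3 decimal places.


height_mm = gray/255 × 0.334; cell vol = 1.98² × mean(4 corners)
unit = 1.98² × 0.334 / (4×255) = 0.00128374 mm³ per gray-sum
row 0: Σ corner-gray over 12 cells = 5772  → 7.4097
row 1: Σ corner-gray over 12 cells = 6589  → 8.4586
row 2: Σ corner-gray over 12 cells = 6200  → 7.9592
row 3: Σ corner-gray over 12 cells = 5762  → 7.3969
row 4: Σ corner-gray over 12 cells = 6518  → 8.3674
row 5: Σ corner-gray over 12 cells = 6959  → 8.9335
row 6: Σ corner-gray over 12 cells = 6069  → 7.7910
row 7: Σ corner-gray over 12 cells = 5595  → 7.1825
Σ rows: total corner-gray = 49464  → 63.4989 mm³

63.499


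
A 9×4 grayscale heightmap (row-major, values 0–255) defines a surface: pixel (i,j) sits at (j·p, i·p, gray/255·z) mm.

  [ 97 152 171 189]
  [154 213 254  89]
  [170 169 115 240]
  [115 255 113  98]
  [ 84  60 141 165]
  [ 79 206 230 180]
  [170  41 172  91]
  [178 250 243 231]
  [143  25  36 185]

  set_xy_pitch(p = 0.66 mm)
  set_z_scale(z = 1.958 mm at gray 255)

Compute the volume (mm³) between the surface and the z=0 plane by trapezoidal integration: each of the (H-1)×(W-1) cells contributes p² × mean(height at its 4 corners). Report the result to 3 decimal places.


12.809

height_mm = gray/255 × 1.958; cell vol = 0.66² × mean(4 corners)
unit = 0.66² × 1.958 / (4×255) = 0.000836181 mm³ per gray-sum
row 0: Σ corner-gray over 3 cells = 2109  → 1.7635
row 1: Σ corner-gray over 3 cells = 2155  → 1.8020
row 2: Σ corner-gray over 3 cells = 1927  → 1.6113
row 3: Σ corner-gray over 3 cells = 1600  → 1.3379
row 4: Σ corner-gray over 3 cells = 1782  → 1.4901
row 5: Σ corner-gray over 3 cells = 1818  → 1.5202
row 6: Σ corner-gray over 3 cells = 2082  → 1.7409
row 7: Σ corner-gray over 3 cells = 1845  → 1.5428
Σ rows: total corner-gray = 15318  → 12.8086 mm³


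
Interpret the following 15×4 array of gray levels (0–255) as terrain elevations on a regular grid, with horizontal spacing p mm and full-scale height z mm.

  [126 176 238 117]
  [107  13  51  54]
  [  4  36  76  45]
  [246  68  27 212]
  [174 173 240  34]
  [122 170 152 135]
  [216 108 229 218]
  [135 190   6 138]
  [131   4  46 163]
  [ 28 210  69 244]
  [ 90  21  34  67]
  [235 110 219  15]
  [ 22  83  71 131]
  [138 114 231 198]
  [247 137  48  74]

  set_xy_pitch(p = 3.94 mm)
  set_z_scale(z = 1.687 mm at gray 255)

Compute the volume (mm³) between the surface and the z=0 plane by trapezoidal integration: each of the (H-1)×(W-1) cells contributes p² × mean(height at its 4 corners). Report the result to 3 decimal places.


height_mm = gray/255 × 1.687; cell vol = 3.94² × mean(4 corners)
unit = 3.94² × 1.687 / (4×255) = 0.0256748 mm³ per gray-sum
row 0: Σ corner-gray over 3 cells = 1360  → 34.9178
row 1: Σ corner-gray over 3 cells = 562  → 14.4292
row 2: Σ corner-gray over 3 cells = 921  → 23.6465
row 3: Σ corner-gray over 3 cells = 1682  → 43.1850
row 4: Σ corner-gray over 3 cells = 1935  → 49.6808
row 5: Σ corner-gray over 3 cells = 2009  → 51.5807
row 6: Σ corner-gray over 3 cells = 1773  → 45.5215
row 7: Σ corner-gray over 3 cells = 1059  → 27.1896
row 8: Σ corner-gray over 3 cells = 1224  → 31.4260
row 9: Σ corner-gray over 3 cells = 1097  → 28.1653
row 10: Σ corner-gray over 3 cells = 1175  → 30.1679
row 11: Σ corner-gray over 3 cells = 1369  → 35.1488
row 12: Σ corner-gray over 3 cells = 1487  → 38.1785
row 13: Σ corner-gray over 3 cells = 1717  → 44.0837
Σ rows: total corner-gray = 19370  → 497.3212 mm³

497.321


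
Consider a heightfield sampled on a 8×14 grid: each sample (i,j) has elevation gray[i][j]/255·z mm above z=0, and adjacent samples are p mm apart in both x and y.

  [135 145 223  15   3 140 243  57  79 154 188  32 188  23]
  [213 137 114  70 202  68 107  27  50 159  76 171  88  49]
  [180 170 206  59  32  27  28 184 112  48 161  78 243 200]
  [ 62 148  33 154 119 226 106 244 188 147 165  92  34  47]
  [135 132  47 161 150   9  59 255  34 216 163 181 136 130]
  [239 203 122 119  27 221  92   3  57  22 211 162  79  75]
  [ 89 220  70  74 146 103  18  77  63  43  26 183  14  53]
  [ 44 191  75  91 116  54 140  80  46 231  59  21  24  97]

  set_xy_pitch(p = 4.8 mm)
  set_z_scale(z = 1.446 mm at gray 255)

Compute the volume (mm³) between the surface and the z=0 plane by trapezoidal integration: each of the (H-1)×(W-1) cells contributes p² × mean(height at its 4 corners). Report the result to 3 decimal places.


1342.988

height_mm = gray/255 × 1.446; cell vol = 4.8² × mean(4 corners)
unit = 4.8² × 1.446 / (4×255) = 0.0326626 mm³ per gray-sum
row 0: Σ corner-gray over 13 cells = 5892  → 192.4480
row 1: Σ corner-gray over 13 cells = 5876  → 191.9254
row 2: Σ corner-gray over 13 cells = 6497  → 212.2088
row 3: Σ corner-gray over 13 cells = 6772  → 221.1910
row 4: Σ corner-gray over 13 cells = 6301  → 205.8070
row 5: Σ corner-gray over 13 cells = 5166  → 168.7349
row 6: Σ corner-gray over 13 cells = 4613  → 150.6725
Σ rows: total corner-gray = 41117  → 1342.9876 mm³


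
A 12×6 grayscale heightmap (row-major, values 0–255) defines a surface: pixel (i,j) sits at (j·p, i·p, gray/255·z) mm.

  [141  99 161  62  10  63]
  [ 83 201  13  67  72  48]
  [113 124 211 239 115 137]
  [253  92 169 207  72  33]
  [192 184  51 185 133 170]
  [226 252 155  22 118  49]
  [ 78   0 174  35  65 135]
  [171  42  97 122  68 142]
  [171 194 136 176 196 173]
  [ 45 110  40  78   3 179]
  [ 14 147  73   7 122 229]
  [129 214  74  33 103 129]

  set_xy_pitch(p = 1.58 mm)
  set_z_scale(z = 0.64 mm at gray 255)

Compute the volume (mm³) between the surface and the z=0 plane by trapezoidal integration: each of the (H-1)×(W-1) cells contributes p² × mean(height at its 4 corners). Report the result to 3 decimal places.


height_mm = gray/255 × 0.64; cell vol = 1.58² × mean(4 corners)
unit = 1.58² × 0.64 / (4×255) = 0.00156637 mm³ per gray-sum
row 0: Σ corner-gray over 5 cells = 1705  → 2.6707
row 1: Σ corner-gray over 5 cells = 2465  → 3.8611
row 2: Σ corner-gray over 5 cells = 2994  → 4.6897
row 3: Σ corner-gray over 5 cells = 2834  → 4.4391
row 4: Σ corner-gray over 5 cells = 2837  → 4.4438
row 5: Σ corner-gray over 5 cells = 2130  → 3.3364
row 6: Σ corner-gray over 5 cells = 1732  → 2.7130
row 7: Σ corner-gray over 5 cells = 2719  → 4.2590
row 8: Σ corner-gray over 5 cells = 2434  → 3.8125
row 9: Σ corner-gray over 5 cells = 1627  → 2.5485
row 10: Σ corner-gray over 5 cells = 2047  → 3.2064
Σ rows: total corner-gray = 25524  → 39.9800 mm³

39.980


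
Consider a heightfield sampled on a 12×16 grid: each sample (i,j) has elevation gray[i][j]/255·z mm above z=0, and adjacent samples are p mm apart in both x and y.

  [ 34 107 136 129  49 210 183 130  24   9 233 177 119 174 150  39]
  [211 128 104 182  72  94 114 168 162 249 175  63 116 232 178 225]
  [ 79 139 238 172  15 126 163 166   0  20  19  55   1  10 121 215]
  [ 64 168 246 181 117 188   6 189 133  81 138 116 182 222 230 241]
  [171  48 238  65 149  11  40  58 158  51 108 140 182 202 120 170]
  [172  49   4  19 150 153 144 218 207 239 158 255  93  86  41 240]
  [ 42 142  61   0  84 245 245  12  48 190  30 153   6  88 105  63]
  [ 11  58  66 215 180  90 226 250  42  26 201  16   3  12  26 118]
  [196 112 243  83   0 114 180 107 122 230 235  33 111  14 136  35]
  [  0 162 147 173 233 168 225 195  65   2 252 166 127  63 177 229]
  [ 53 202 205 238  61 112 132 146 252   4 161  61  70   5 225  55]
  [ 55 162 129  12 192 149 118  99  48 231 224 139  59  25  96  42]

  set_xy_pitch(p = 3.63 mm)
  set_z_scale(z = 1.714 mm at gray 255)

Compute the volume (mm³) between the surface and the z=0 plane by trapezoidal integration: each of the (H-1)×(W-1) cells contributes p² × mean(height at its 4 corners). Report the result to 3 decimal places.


height_mm = gray/255 × 1.714; cell vol = 3.63² × mean(4 corners)
unit = 3.63² × 1.714 / (4×255) = 0.0221424 mm³ per gray-sum
row 0: Σ corner-gray over 15 cells = 8243  → 182.5195
row 1: Σ corner-gray over 15 cells = 7294  → 161.5064
row 2: Σ corner-gray over 15 cells = 7483  → 165.6913
row 3: Σ corner-gray over 15 cells = 8180  → 181.1245
row 4: Σ corner-gray over 15 cells = 7525  → 166.6213
row 5: Σ corner-gray over 15 cells = 6967  → 154.2658
row 6: Σ corner-gray over 15 cells = 5874  → 130.0642
row 7: Σ corner-gray over 15 cells = 6622  → 146.6267
row 8: Σ corner-gray over 15 cells = 8210  → 181.7888
row 9: Σ corner-gray over 15 cells = 8395  → 185.8851
row 10: Σ corner-gray over 15 cells = 7319  → 162.0599
Σ rows: total corner-gray = 82112  → 1818.1534 mm³

1818.153


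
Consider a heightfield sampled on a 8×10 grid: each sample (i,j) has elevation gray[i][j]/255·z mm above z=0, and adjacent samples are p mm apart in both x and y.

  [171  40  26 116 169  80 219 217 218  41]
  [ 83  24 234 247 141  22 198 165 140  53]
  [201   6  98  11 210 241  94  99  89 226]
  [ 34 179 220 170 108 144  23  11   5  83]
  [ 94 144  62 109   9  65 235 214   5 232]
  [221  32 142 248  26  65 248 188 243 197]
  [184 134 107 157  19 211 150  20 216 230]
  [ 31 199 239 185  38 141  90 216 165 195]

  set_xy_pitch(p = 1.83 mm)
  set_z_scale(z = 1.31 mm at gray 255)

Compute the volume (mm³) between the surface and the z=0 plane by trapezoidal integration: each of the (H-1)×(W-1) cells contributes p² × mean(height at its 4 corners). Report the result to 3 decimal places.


height_mm = gray/255 × 1.31; cell vol = 1.83² × mean(4 corners)
unit = 1.83² × 1.31 / (4×255) = 0.00430104 mm³ per gray-sum
row 0: Σ corner-gray over 9 cells = 4860  → 20.9030
row 1: Σ corner-gray over 9 cells = 4601  → 19.7891
row 2: Σ corner-gray over 9 cells = 3960  → 17.0321
row 3: Σ corner-gray over 9 cells = 3849  → 16.5547
row 4: Σ corner-gray over 9 cells = 4814  → 20.7052
row 5: Σ corner-gray over 9 cells = 5244  → 22.5546
row 6: Σ corner-gray over 9 cells = 5214  → 22.4256
Σ rows: total corner-gray = 32542  → 139.9644 mm³

139.964


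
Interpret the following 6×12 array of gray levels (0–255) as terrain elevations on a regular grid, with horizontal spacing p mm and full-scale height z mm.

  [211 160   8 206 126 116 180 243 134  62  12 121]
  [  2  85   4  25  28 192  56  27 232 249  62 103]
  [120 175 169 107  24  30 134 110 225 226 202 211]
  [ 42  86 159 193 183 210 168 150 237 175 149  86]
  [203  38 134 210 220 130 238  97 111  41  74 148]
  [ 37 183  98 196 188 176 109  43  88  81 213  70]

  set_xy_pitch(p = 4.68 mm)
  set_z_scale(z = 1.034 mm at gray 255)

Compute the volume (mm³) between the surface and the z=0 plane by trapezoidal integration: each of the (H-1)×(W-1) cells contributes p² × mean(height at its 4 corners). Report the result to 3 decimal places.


643.288

height_mm = gray/255 × 1.034; cell vol = 4.68² × mean(4 corners)
unit = 4.68² × 1.034 / (4×255) = 0.022203 mm³ per gray-sum
row 0: Σ corner-gray over 11 cells = 4851  → 107.7069
row 1: Σ corner-gray over 11 cells = 5160  → 114.5676
row 2: Σ corner-gray over 11 cells = 6683  → 148.3828
row 3: Σ corner-gray over 11 cells = 6485  → 143.9866
row 4: Σ corner-gray over 11 cells = 5794  → 128.6443
Σ rows: total corner-gray = 28973  → 643.2881 mm³


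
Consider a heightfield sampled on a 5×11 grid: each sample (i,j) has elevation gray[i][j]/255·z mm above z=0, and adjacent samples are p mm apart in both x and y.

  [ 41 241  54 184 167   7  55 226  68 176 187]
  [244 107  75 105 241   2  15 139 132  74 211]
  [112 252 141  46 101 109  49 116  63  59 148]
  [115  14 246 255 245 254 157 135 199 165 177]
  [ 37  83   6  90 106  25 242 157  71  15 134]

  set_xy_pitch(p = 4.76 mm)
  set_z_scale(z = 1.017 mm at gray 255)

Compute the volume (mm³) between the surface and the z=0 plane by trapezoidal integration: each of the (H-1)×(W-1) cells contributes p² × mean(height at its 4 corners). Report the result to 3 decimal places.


height_mm = gray/255 × 1.017; cell vol = 4.76² × mean(4 corners)
unit = 4.76² × 1.017 / (4×255) = 0.022591 mm³ per gray-sum
row 0: Σ corner-gray over 10 cells = 4819  → 108.8658
row 1: Σ corner-gray over 10 cells = 4367  → 98.6547
row 2: Σ corner-gray over 10 cells = 5764  → 130.2143
row 3: Σ corner-gray over 10 cells = 5393  → 121.8330
Σ rows: total corner-gray = 20343  → 459.5679 mm³

459.568


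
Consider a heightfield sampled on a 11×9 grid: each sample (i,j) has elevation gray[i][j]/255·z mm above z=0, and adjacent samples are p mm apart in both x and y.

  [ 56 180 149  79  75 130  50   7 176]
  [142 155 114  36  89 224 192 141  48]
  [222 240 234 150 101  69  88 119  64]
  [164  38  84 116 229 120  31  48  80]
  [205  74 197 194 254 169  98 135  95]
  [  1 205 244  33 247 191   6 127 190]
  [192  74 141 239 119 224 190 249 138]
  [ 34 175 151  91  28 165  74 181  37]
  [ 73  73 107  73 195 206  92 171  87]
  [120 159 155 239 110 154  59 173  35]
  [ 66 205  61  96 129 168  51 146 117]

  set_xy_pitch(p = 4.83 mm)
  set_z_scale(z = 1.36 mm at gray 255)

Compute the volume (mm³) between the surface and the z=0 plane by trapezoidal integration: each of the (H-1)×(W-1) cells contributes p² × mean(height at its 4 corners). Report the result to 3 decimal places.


height_mm = gray/255 × 1.36; cell vol = 4.83² × mean(4 corners)
unit = 4.83² × 1.36 / (4×255) = 0.0311052 mm³ per gray-sum
row 0: Σ corner-gray over 8 cells = 3664  → 113.9695
row 1: Σ corner-gray over 8 cells = 4380  → 136.2408
row 2: Σ corner-gray over 8 cells = 3864  → 120.1905
row 3: Σ corner-gray over 8 cells = 4118  → 128.0912
row 4: Σ corner-gray over 8 cells = 4839  → 150.5181
row 5: Σ corner-gray over 8 cells = 5099  → 158.6054
row 6: Σ corner-gray over 8 cells = 4603  → 143.1772
row 7: Σ corner-gray over 8 cells = 3795  → 118.0442
row 8: Σ corner-gray over 8 cells = 4247  → 132.1038
row 9: Σ corner-gray over 8 cells = 4148  → 129.0244
Σ rows: total corner-gray = 42757  → 1329.9650 mm³

1329.965


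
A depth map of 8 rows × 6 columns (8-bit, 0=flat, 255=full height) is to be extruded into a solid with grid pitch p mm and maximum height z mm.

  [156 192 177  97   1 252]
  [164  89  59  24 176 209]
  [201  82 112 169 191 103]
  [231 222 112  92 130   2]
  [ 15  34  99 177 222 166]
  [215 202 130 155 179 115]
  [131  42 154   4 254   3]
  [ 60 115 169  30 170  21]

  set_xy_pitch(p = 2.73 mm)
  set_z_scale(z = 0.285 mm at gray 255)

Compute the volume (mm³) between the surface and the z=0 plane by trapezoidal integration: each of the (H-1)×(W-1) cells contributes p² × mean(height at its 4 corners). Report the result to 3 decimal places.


height_mm = gray/255 × 0.285; cell vol = 2.73² × mean(4 corners)
unit = 2.73² × 0.285 / (4×255) = 0.00208243 mm³ per gray-sum
row 0: Σ corner-gray over 5 cells = 2411  → 5.0207
row 1: Σ corner-gray over 5 cells = 2481  → 5.1665
row 2: Σ corner-gray over 5 cells = 2757  → 5.7413
row 3: Σ corner-gray over 5 cells = 2590  → 5.3935
row 4: Σ corner-gray over 5 cells = 2907  → 6.0536
row 5: Σ corner-gray over 5 cells = 2704  → 5.6309
row 6: Σ corner-gray over 5 cells = 2091  → 4.3544
Σ rows: total corner-gray = 17941  → 37.3608 mm³

37.361


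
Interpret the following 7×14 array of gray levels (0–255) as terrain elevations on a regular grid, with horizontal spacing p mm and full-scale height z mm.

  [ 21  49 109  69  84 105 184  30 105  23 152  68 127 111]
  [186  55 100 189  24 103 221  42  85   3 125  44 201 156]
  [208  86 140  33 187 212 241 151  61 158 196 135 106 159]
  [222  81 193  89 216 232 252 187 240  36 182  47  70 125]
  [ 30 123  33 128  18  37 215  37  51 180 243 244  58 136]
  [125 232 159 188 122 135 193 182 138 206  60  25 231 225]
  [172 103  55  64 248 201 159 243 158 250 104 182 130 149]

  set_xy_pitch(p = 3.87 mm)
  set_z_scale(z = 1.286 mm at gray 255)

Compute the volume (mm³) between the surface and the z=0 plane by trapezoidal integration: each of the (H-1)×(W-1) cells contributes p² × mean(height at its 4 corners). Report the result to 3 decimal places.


height_mm = gray/255 × 1.286; cell vol = 3.87² × mean(4 corners)
unit = 3.87² × 1.286 / (4×255) = 0.0188826 mm³ per gray-sum
row 0: Σ corner-gray over 13 cells = 5068  → 95.6972
row 1: Σ corner-gray over 13 cells = 6505  → 122.8316
row 2: Σ corner-gray over 13 cells = 7776  → 146.8314
row 3: Σ corner-gray over 13 cells = 6897  → 130.2336
row 4: Σ corner-gray over 13 cells = 6992  → 132.0274
row 5: Σ corner-gray over 13 cells = 8207  → 154.9698
Σ rows: total corner-gray = 41445  → 782.5910 mm³

782.591


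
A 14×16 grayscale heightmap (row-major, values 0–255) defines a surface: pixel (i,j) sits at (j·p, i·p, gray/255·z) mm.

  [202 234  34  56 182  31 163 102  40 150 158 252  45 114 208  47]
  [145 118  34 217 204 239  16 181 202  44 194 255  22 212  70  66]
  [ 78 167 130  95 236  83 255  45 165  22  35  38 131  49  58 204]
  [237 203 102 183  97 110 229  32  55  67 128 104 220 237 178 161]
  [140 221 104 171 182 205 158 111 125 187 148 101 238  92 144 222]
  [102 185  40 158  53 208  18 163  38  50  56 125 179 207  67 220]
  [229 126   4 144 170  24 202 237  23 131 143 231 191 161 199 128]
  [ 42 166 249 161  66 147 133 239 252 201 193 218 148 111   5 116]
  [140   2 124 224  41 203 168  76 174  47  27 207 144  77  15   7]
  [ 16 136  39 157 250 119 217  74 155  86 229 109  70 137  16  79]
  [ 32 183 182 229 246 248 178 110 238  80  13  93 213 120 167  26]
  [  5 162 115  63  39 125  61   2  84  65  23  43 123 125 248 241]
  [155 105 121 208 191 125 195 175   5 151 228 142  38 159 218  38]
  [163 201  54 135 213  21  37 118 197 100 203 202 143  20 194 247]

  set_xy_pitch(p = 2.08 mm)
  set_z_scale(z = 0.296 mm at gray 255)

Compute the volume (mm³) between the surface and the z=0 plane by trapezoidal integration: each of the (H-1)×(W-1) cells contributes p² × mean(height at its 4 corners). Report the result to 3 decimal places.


height_mm = gray/255 × 0.296; cell vol = 2.08² × mean(4 corners)
unit = 2.08² × 0.296 / (4×255) = 0.0012555 mm³ per gray-sum
row 0: Σ corner-gray over 15 cells = 8014  → 10.0616
row 1: Σ corner-gray over 15 cells = 7527  → 9.4502
row 2: Σ corner-gray over 15 cells = 7588  → 9.5268
row 3: Σ corner-gray over 15 cells = 9024  → 11.3297
row 4: Σ corner-gray over 15 cells = 8152  → 10.2349
row 5: Σ corner-gray over 15 cells = 7745  → 9.7239
row 6: Σ corner-gray over 15 cells = 9065  → 11.3811
row 7: Σ corner-gray over 15 cells = 7941  → 9.9700
row 8: Σ corner-gray over 15 cells = 6888  → 8.6479
row 9: Σ corner-gray over 15 cells = 8341  → 10.4722
row 10: Σ corner-gray over 15 cells = 7460  → 9.3661
row 11: Σ corner-gray over 15 cells = 7117  → 8.9354
row 12: Σ corner-gray over 15 cells = 8401  → 10.5475
Σ rows: total corner-gray = 103263  → 129.6471 mm³

129.647


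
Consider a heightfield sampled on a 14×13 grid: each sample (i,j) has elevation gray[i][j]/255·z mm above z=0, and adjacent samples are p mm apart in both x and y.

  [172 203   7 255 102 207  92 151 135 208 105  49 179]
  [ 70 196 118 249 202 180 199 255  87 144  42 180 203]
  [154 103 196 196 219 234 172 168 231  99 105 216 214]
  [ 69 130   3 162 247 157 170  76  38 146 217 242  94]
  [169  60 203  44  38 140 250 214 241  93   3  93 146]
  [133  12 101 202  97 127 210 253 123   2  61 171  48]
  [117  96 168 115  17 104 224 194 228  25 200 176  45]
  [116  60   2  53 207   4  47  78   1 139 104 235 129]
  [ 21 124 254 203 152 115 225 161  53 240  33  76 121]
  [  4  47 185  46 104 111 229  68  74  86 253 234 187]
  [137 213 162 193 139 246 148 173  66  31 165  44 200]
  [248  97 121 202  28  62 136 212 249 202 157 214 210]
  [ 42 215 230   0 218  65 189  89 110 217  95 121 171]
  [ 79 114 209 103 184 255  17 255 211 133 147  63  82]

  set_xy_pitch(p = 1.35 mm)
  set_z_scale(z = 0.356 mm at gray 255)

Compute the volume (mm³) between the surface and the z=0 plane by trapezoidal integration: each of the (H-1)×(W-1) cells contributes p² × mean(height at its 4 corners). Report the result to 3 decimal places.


55.290

height_mm = gray/255 × 0.356; cell vol = 1.35² × mean(4 corners)
unit = 1.35² × 0.356 / (4×255) = 0.000636088 mm³ per gray-sum
row 0: Σ corner-gray over 12 cells = 7356  → 4.6791
row 1: Σ corner-gray over 12 cells = 8223  → 5.2306
row 2: Σ corner-gray over 12 cells = 7585  → 4.8247
row 3: Σ corner-gray over 12 cells = 6412  → 4.0786
row 4: Σ corner-gray over 12 cells = 5972  → 3.7987
row 5: Σ corner-gray over 12 cells = 6155  → 3.9151
row 6: Σ corner-gray over 12 cells = 5361  → 3.4101
row 7: Σ corner-gray over 12 cells = 5519  → 3.5106
row 8: Σ corner-gray over 12 cells = 6479  → 4.1212
row 9: Σ corner-gray over 12 cells = 6562  → 4.1740
row 10: Σ corner-gray over 12 cells = 7315  → 4.6530
row 11: Σ corner-gray over 12 cells = 7129  → 4.5347
row 12: Σ corner-gray over 12 cells = 6854  → 4.3597
Σ rows: total corner-gray = 86922  → 55.2901 mm³


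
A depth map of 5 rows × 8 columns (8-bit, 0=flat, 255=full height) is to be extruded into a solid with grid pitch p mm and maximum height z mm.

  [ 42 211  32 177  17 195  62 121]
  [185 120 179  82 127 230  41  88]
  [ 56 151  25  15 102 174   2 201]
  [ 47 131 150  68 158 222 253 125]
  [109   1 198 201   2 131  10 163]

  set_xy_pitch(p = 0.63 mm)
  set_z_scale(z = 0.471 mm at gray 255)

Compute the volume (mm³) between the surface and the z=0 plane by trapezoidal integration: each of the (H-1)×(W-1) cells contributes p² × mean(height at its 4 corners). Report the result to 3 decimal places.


height_mm = gray/255 × 0.471; cell vol = 0.63² × mean(4 corners)
unit = 0.63² × 0.471 / (4×255) = 0.000183274 mm³ per gray-sum
row 0: Σ corner-gray over 7 cells = 3382  → 0.6198
row 1: Σ corner-gray over 7 cells = 3026  → 0.5546
row 2: Σ corner-gray over 7 cells = 3331  → 0.6105
row 3: Σ corner-gray over 7 cells = 3494  → 0.6404
Σ rows: total corner-gray = 13233  → 2.4253 mm³

2.425


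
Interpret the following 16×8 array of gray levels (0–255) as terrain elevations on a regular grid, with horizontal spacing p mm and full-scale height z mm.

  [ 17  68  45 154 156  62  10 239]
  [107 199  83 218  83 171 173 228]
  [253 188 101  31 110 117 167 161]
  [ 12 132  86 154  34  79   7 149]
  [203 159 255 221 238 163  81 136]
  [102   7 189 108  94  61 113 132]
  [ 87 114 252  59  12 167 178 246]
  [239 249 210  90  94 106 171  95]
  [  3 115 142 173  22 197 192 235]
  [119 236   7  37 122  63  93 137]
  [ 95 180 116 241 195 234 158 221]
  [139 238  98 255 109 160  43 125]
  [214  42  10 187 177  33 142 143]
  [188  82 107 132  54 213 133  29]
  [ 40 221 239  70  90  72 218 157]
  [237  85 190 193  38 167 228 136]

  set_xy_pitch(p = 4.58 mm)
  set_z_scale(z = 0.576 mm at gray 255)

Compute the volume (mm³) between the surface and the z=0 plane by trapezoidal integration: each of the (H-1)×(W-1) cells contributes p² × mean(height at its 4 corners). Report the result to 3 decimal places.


height_mm = gray/255 × 0.576; cell vol = 4.58² × mean(4 corners)
unit = 4.58² × 0.576 / (4×255) = 0.0118455 mm³ per gray-sum
row 0: Σ corner-gray over 7 cells = 3435  → 40.6893
row 1: Σ corner-gray over 7 cells = 4031  → 47.7492
row 2: Σ corner-gray over 7 cells = 2987  → 35.3825
row 3: Σ corner-gray over 7 cells = 3718  → 44.0416
row 4: Σ corner-gray over 7 cells = 3951  → 46.8016
row 5: Σ corner-gray over 7 cells = 3275  → 38.7940
row 6: Σ corner-gray over 7 cells = 4071  → 48.2230
row 7: Σ corner-gray over 7 cells = 4094  → 48.4955
row 8: Σ corner-gray over 7 cells = 3292  → 38.9954
row 9: Σ corner-gray over 7 cells = 3936  → 46.6239
row 10: Σ corner-gray over 7 cells = 4634  → 54.8920
row 11: Σ corner-gray over 7 cells = 3609  → 42.7504
row 12: Σ corner-gray over 7 cells = 3198  → 37.8819
row 13: Σ corner-gray over 7 cells = 3676  → 43.5440
row 14: Σ corner-gray over 7 cells = 4192  → 49.6563
Σ rows: total corner-gray = 56099  → 664.5205 mm³

664.521


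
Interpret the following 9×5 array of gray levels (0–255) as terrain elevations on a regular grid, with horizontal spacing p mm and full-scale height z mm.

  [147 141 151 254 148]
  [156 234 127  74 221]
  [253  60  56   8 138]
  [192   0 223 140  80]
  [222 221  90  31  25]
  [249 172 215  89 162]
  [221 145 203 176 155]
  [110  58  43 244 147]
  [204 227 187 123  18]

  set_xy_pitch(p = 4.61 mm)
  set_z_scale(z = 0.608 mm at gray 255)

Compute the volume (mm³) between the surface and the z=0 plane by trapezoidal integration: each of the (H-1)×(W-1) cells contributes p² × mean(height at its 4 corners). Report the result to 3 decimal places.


height_mm = gray/255 × 0.608; cell vol = 4.61² × mean(4 corners)
unit = 4.61² × 0.608 / (4×255) = 0.0126679 mm³ per gray-sum
row 0: Σ corner-gray over 4 cells = 2634  → 33.3673
row 1: Σ corner-gray over 4 cells = 1886  → 23.8917
row 2: Σ corner-gray over 4 cells = 1637  → 20.7374
row 3: Σ corner-gray over 4 cells = 1929  → 24.4364
row 4: Σ corner-gray over 4 cells = 2294  → 29.0602
row 5: Σ corner-gray over 4 cells = 2787  → 35.3055
row 6: Σ corner-gray over 4 cells = 2371  → 30.0356
row 7: Σ corner-gray over 4 cells = 2243  → 28.4141
Σ rows: total corner-gray = 17781  → 225.2483 mm³

225.248


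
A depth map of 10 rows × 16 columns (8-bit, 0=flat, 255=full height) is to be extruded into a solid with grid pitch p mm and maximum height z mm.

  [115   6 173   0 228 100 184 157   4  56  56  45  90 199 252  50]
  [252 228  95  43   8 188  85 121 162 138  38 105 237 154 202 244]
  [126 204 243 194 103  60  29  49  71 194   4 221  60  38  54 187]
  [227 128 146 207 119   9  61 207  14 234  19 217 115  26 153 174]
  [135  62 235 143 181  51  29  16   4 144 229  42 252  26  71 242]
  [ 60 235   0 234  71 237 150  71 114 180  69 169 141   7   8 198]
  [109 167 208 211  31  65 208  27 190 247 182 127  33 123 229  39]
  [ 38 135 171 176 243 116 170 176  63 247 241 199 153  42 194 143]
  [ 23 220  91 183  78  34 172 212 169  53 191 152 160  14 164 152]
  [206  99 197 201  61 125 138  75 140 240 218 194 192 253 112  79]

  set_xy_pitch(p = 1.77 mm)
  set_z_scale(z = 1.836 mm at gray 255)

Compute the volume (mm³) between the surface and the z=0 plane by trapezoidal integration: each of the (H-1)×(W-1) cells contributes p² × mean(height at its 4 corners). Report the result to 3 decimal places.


height_mm = gray/255 × 1.836; cell vol = 1.77² × mean(4 corners)
unit = 1.77² × 1.836 / (4×255) = 0.00563922 mm³ per gray-sum
row 0: Σ corner-gray over 15 cells = 7369  → 41.5554
row 1: Σ corner-gray over 15 cells = 7465  → 42.0968
row 2: Σ corner-gray over 15 cells = 7072  → 39.8806
row 3: Σ corner-gray over 15 cells = 7058  → 39.8016
row 4: Σ corner-gray over 15 cells = 6977  → 39.3448
row 5: Σ corner-gray over 15 cells = 7874  → 44.4032
row 6: Σ corner-gray over 15 cells = 9077  → 51.1872
row 7: Σ corner-gray over 15 cells = 8794  → 49.5913
row 8: Σ corner-gray over 15 cells = 8736  → 49.2642
Σ rows: total corner-gray = 70422  → 397.1252 mm³

397.125


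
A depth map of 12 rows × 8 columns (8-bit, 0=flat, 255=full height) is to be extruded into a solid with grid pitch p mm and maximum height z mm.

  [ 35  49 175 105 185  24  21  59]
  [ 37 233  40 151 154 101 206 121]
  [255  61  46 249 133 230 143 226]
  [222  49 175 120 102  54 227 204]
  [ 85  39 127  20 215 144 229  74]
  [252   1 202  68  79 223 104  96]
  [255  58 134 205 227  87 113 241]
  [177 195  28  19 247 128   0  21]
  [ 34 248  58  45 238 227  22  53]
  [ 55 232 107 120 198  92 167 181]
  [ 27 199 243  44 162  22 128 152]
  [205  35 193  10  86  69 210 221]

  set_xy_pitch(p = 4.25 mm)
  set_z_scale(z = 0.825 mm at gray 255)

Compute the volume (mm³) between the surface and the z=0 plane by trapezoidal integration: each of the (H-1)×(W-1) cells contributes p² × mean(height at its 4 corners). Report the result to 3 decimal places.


height_mm = gray/255 × 0.825; cell vol = 4.25² × mean(4 corners)
unit = 4.25² × 0.825 / (4×255) = 0.0146094 mm³ per gray-sum
row 0: Σ corner-gray over 7 cells = 3140  → 45.8734
row 1: Σ corner-gray over 7 cells = 4133  → 60.3805
row 2: Σ corner-gray over 7 cells = 4085  → 59.6793
row 3: Σ corner-gray over 7 cells = 3587  → 52.4038
row 4: Σ corner-gray over 7 cells = 3409  → 49.8034
row 5: Σ corner-gray over 7 cells = 3846  → 56.1877
row 6: Σ corner-gray over 7 cells = 3576  → 52.2431
row 7: Σ corner-gray over 7 cells = 3195  → 46.6770
row 8: Σ corner-gray over 7 cells = 3831  → 55.9685
row 9: Σ corner-gray over 7 cells = 3843  → 56.1438
row 10: Σ corner-gray over 7 cells = 3407  → 49.7741
Σ rows: total corner-gray = 40052  → 585.1347 mm³

585.135


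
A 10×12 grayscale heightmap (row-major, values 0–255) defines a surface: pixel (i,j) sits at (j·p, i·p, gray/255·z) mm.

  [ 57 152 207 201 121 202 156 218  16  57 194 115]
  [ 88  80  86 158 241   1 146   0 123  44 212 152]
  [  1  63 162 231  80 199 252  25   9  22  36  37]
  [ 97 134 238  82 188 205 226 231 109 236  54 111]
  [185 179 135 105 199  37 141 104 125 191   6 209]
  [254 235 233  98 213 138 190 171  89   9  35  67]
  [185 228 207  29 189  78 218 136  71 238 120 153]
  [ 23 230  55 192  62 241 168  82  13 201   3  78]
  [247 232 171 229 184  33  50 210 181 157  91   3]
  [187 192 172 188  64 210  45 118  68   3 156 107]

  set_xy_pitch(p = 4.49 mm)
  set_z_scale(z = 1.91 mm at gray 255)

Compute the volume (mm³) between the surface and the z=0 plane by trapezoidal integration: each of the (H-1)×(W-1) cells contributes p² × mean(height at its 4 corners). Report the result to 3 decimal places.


height_mm = gray/255 × 1.91; cell vol = 4.49² × mean(4 corners)
unit = 4.49² × 1.91 / (4×255) = 0.0377508 mm³ per gray-sum
row 0: Σ corner-gray over 11 cells = 5642  → 212.9899
row 1: Σ corner-gray over 11 cells = 4618  → 174.3331
row 2: Σ corner-gray over 11 cells = 5810  → 219.3320
row 3: Σ corner-gray over 11 cells = 6452  → 243.5680
row 4: Σ corner-gray over 11 cells = 5981  → 225.7874
row 5: Σ corner-gray over 11 cells = 6509  → 245.7198
row 6: Σ corner-gray over 11 cells = 5961  → 225.0324
row 7: Σ corner-gray over 11 cells = 5921  → 223.5223
row 8: Σ corner-gray over 11 cells = 6052  → 228.4677
Σ rows: total corner-gray = 52946  → 1998.7526 mm³

1998.753


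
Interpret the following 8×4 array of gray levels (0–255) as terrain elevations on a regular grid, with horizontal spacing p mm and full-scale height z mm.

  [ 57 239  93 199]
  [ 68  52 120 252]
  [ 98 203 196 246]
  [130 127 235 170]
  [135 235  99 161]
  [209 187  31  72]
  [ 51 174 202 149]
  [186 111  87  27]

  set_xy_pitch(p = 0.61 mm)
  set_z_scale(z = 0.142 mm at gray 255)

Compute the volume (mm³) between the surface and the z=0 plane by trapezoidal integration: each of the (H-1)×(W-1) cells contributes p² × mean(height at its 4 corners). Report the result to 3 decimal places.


0.645

height_mm = gray/255 × 0.142; cell vol = 0.61² × mean(4 corners)
unit = 0.61² × 0.142 / (4×255) = 5.18022e-05 mm³ per gray-sum
row 0: Σ corner-gray over 3 cells = 1584  → 0.0821
row 1: Σ corner-gray over 3 cells = 1806  → 0.0936
row 2: Σ corner-gray over 3 cells = 2166  → 0.1122
row 3: Σ corner-gray over 3 cells = 1988  → 0.1030
row 4: Σ corner-gray over 3 cells = 1681  → 0.0871
row 5: Σ corner-gray over 3 cells = 1669  → 0.0865
row 6: Σ corner-gray over 3 cells = 1561  → 0.0809
Σ rows: total corner-gray = 12455  → 0.6452 mm³


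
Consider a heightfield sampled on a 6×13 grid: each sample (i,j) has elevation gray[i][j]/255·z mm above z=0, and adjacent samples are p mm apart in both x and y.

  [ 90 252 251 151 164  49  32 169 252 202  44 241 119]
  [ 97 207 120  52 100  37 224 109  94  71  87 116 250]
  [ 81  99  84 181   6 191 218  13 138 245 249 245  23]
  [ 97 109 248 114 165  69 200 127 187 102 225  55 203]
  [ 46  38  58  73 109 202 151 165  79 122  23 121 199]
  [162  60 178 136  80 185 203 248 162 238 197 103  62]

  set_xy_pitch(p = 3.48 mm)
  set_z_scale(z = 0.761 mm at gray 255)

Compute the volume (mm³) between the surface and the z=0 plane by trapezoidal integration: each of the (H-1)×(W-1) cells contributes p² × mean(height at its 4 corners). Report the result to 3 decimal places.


290.313

height_mm = gray/255 × 0.761; cell vol = 3.48² × mean(4 corners)
unit = 3.48² × 0.761 / (4×255) = 0.00903531 mm³ per gray-sum
row 0: Σ corner-gray over 12 cells = 6604  → 59.6692
row 1: Σ corner-gray over 12 cells = 6223  → 56.2267
row 2: Σ corner-gray over 12 cells = 6944  → 62.7412
row 3: Σ corner-gray over 12 cells = 6029  → 54.4739
row 4: Σ corner-gray over 12 cells = 6331  → 57.2025
Σ rows: total corner-gray = 32131  → 290.3135 mm³


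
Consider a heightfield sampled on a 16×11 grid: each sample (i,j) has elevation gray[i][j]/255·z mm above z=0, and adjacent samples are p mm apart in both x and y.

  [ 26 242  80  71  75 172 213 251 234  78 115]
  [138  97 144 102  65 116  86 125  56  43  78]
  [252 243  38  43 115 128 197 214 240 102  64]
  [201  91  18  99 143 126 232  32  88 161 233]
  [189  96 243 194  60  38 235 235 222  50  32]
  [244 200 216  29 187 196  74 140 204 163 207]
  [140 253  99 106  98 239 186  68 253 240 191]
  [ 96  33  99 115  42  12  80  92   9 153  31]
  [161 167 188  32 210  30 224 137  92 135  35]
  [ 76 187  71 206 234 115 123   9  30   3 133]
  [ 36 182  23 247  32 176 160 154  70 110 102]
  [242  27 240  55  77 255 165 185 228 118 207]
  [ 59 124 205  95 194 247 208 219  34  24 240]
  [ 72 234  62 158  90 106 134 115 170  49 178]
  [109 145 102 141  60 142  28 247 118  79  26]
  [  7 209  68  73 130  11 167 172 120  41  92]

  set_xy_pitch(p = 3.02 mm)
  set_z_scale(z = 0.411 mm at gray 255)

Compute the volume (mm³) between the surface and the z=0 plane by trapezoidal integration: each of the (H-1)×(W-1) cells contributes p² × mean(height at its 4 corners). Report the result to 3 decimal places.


286.347

height_mm = gray/255 × 0.411; cell vol = 3.02² × mean(4 corners)
unit = 3.02² × 0.411 / (4×255) = 0.00367498 mm³ per gray-sum
row 0: Σ corner-gray over 10 cells = 4857  → 17.8494
row 1: Σ corner-gray over 10 cells = 4840  → 17.7869
row 2: Σ corner-gray over 10 cells = 5370  → 19.7347
row 3: Σ corner-gray over 10 cells = 5381  → 19.7751
row 4: Σ corner-gray over 10 cells = 6236  → 22.9172
row 5: Σ corner-gray over 10 cells = 6684  → 24.5636
row 6: Σ corner-gray over 10 cells = 4812  → 17.6840
row 7: Σ corner-gray over 10 cells = 4023  → 14.7845
row 8: Σ corner-gray over 10 cells = 4791  → 17.6069
row 9: Σ corner-gray over 10 cells = 4611  → 16.9454
row 10: Σ corner-gray over 10 cells = 5595  → 20.5615
row 11: Σ corner-gray over 10 cells = 6148  → 22.5938
row 12: Σ corner-gray over 10 cells = 5485  → 20.1573
row 13: Σ corner-gray over 10 cells = 4745  → 17.4378
row 14: Σ corner-gray over 10 cells = 4340  → 15.9494
Σ rows: total corner-gray = 77918  → 286.3475 mm³


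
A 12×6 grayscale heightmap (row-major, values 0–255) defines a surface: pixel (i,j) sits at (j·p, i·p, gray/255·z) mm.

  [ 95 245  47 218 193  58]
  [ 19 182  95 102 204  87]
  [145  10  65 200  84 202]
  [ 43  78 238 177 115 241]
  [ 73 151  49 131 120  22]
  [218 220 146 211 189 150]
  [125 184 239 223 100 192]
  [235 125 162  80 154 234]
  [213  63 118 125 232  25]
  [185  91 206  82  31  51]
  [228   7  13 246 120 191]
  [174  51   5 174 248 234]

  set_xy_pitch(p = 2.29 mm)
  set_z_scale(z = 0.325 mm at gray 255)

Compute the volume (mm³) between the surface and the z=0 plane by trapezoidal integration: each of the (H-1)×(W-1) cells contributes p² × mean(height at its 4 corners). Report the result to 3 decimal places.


50.383

height_mm = gray/255 × 0.325; cell vol = 2.29² × mean(4 corners)
unit = 2.29² × 0.325 / (4×255) = 0.00167091 mm³ per gray-sum
row 0: Σ corner-gray over 5 cells = 2831  → 4.7304
row 1: Σ corner-gray over 5 cells = 2337  → 3.9049
row 2: Σ corner-gray over 5 cells = 2565  → 4.2859
row 3: Σ corner-gray over 5 cells = 2497  → 4.1723
row 4: Σ corner-gray over 5 cells = 2897  → 4.8406
row 5: Σ corner-gray over 5 cells = 3709  → 6.1974
row 6: Σ corner-gray over 5 cells = 3320  → 5.5474
row 7: Σ corner-gray over 5 cells = 2825  → 4.7203
row 8: Σ corner-gray over 5 cells = 2370  → 3.9601
row 9: Σ corner-gray over 5 cells = 2247  → 3.7545
row 10: Σ corner-gray over 5 cells = 2555  → 4.2692
Σ rows: total corner-gray = 30153  → 50.3831 mm³


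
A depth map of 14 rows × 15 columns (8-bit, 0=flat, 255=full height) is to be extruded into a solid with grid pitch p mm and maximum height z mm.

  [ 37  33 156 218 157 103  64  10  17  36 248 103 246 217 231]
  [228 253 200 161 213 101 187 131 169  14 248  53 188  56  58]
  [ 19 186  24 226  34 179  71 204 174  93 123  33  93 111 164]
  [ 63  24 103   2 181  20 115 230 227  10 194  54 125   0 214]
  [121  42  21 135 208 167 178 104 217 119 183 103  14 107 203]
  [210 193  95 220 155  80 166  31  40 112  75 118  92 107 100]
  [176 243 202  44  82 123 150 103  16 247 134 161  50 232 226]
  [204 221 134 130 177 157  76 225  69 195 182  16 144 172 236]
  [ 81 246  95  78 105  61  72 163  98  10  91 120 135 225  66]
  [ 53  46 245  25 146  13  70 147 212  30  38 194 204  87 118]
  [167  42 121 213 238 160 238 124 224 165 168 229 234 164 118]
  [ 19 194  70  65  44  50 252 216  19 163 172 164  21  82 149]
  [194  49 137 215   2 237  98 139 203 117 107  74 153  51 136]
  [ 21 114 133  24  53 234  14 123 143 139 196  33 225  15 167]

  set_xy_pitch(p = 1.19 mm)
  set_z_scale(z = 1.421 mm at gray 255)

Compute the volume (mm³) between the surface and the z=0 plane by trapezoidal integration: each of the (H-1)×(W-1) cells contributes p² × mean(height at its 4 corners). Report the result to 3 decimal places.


183.468

height_mm = gray/255 × 1.421; cell vol = 1.19² × mean(4 corners)
unit = 1.19² × 1.421 / (4×255) = 0.00197282 mm³ per gray-sum
row 0: Σ corner-gray over 14 cells = 7718  → 15.2262
row 1: Σ corner-gray over 14 cells = 7519  → 14.8336
row 2: Σ corner-gray over 14 cells = 6132  → 12.0973
row 3: Σ corner-gray over 14 cells = 6367  → 12.5610
row 4: Σ corner-gray over 14 cells = 6798  → 13.4112
row 5: Σ corner-gray over 14 cells = 7254  → 14.3108
row 6: Σ corner-gray over 14 cells = 8212  → 16.2008
row 7: Σ corner-gray over 14 cells = 7381  → 14.5614
row 8: Σ corner-gray over 14 cells = 6230  → 12.2907
row 9: Σ corner-gray over 14 cells = 8010  → 15.8023
row 10: Σ corner-gray over 14 cells = 8117  → 16.0134
row 11: Σ corner-gray over 14 cells = 6686  → 13.1903
row 12: Σ corner-gray over 14 cells = 6574  → 12.9693
Σ rows: total corner-gray = 92998  → 183.4685 mm³


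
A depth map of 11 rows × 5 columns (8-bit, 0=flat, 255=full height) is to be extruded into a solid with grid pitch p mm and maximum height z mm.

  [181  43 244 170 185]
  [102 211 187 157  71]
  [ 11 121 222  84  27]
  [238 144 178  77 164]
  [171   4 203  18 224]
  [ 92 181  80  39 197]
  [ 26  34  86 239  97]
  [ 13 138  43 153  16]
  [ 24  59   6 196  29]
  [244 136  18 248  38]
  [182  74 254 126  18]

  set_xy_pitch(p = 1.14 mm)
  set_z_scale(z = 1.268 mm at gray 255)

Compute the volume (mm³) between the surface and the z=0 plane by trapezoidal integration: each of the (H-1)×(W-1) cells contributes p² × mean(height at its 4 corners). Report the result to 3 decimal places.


height_mm = gray/255 × 1.268; cell vol = 1.14² × mean(4 corners)
unit = 1.14² × 1.268 / (4×255) = 0.00161558 mm³ per gray-sum
row 0: Σ corner-gray over 4 cells = 2563  → 4.1407
row 1: Σ corner-gray over 4 cells = 2175  → 3.5139
row 2: Σ corner-gray over 4 cells = 2092  → 3.3798
row 3: Σ corner-gray over 4 cells = 2045  → 3.3039
row 4: Σ corner-gray over 4 cells = 1734  → 2.8014
row 5: Σ corner-gray over 4 cells = 1730  → 2.7950
row 6: Σ corner-gray over 4 cells = 1538  → 2.4848
row 7: Σ corner-gray over 4 cells = 1272  → 2.0550
row 8: Σ corner-gray over 4 cells = 1661  → 2.6835
row 9: Σ corner-gray over 4 cells = 2194  → 3.5446
Σ rows: total corner-gray = 19004  → 30.7025 mm³

30.703
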